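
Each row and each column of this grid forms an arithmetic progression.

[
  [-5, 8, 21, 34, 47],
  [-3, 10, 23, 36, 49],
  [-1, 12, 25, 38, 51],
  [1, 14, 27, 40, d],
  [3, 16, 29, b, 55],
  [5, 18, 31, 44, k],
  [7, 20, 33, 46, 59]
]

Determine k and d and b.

k = 57, d = 53, b = 42

Along each row the entries change by 13 per step; down each column they change by 2.
Row 6: from 5 at column 1, stepping by 13 to column 5 gives 57.
Row 4: from 1 at column 1, stepping by 13 to column 5 gives 53.
Row 5: from 3 at column 1, stepping by 13 to column 4 gives 42.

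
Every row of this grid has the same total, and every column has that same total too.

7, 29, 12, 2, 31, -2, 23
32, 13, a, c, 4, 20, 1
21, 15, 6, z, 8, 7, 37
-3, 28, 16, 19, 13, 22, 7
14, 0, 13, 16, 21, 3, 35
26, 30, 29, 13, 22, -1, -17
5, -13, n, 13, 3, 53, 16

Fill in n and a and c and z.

Rows 1 and 4 both sum to 102, so that's the common total.
The known cells in row 3 total 94, leaving 102 − 94 = 8 for the blank.
The known cells in row 7 total 77, leaving 102 − 77 = 25 for the blank.
The known cells in column 3 total 101, leaving 102 − 101 = 1 for the blank.
The known cells in row 2 total 71, leaving 102 − 71 = 31 for the blank.

n = 25, a = 1, c = 31, z = 8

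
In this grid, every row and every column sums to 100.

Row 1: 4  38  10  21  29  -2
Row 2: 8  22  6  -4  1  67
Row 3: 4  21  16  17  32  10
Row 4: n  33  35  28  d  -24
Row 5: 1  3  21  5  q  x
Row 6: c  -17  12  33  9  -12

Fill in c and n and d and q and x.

c = 75, n = 8, d = 20, q = 9, x = 61

Column 6: -2 + 67 + 10 − 24 − 12 = 39, so its missing entry is 100 − 39 = 61.
Row 5: 1 + 3 + 21 + 5 + 61 = 91, so its missing entry is 100 − 91 = 9.
Column 5: 29 + 1 + 32 + 9 + 9 = 80, so its missing entry is 100 − 80 = 20.
Row 4: 33 + 35 + 28 + 20 − 24 = 92, so its missing entry is 100 − 92 = 8.
Row 6: -17 + 12 + 33 + 9 − 12 = 25, so its missing entry is 100 − 25 = 75.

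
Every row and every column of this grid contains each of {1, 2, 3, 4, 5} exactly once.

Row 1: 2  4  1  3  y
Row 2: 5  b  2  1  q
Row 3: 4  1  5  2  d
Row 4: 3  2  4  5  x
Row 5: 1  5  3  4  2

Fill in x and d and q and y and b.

At (row 3, col 5): row 3 already has {1, 2, 4, 5}, so the value is 3.
For row 1, column 5: row 1 already has {1, 2, 3, 4}; that leaves 5.
Cell (4,5): row 4 already has {2, 3, 4, 5} → 1.
At (row 2, col 2): column 2 already has {1, 2, 4, 5}, so the value is 3.
For row 2, column 5: row 2 already has {1, 2, 3, 5}; that leaves 4.

x = 1, d = 3, q = 4, y = 5, b = 3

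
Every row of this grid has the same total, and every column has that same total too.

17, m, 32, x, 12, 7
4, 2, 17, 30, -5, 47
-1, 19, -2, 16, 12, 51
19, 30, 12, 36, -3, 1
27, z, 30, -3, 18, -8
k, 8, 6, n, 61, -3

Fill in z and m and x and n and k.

z = 31, m = 5, x = 22, n = -6, k = 29

Rows 2 and 3 both sum to 95, so that's the common total.
The known cells in column 1 total 66, leaving 95 − 66 = 29 for the blank.
The known cells in row 6 total 101, leaving 95 − 101 = -6 for the blank.
The known cells in column 4 total 73, leaving 95 − 73 = 22 for the blank.
The known cells in row 1 total 90, leaving 95 − 90 = 5 for the blank.
The known cells in row 5 total 64, leaving 95 − 64 = 31 for the blank.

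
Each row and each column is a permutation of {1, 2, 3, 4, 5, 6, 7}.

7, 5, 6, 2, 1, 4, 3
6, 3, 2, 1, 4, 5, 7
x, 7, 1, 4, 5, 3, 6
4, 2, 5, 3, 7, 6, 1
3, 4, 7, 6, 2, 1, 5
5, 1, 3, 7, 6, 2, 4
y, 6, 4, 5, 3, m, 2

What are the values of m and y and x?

m = 7, y = 1, x = 2

Cell (3,1): row 3 already has {1, 3, 4, 5, 6, 7} → 2.
For row 7, column 6: column 6 already has {1, 2, 3, 4, 5, 6}; that leaves 7.
Cell (7,1): row 7 already has {2, 3, 4, 5, 6, 7} → 1.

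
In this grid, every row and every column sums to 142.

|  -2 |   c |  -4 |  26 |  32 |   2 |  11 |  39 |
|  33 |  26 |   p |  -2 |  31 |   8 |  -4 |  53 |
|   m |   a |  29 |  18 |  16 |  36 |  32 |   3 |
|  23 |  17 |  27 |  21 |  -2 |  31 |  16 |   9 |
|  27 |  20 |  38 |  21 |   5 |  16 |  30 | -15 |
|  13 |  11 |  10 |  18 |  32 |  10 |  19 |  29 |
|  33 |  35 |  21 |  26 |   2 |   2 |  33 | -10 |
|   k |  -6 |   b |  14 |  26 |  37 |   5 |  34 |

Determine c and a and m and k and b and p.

Row 1: -2 − 4 + 26 + 32 + 2 + 11 + 39 = 104, so its missing entry is 142 − 104 = 38.
Row 2: 33 + 26 − 2 + 31 + 8 − 4 + 53 = 145, so its missing entry is 142 − 145 = -3.
Column 2: 38 + 26 + 17 + 20 + 11 + 35 − 6 = 141, so its missing entry is 142 − 141 = 1.
Row 3: 1 + 29 + 18 + 16 + 36 + 32 + 3 = 135, so its missing entry is 142 − 135 = 7.
Column 1: -2 + 33 + 7 + 23 + 27 + 13 + 33 = 134, so its missing entry is 142 − 134 = 8.
Row 8: 8 − 6 + 14 + 26 + 37 + 5 + 34 = 118, so its missing entry is 142 − 118 = 24.

c = 38, a = 1, m = 7, k = 8, b = 24, p = -3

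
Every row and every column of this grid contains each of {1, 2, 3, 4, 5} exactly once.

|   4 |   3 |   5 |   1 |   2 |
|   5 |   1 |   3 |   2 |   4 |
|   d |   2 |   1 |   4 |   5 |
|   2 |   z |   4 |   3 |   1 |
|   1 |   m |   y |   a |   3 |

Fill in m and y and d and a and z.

At (row 5, col 4): column 4 already has {1, 2, 3, 4}, so the value is 5.
At (row 4, col 2): row 4 already has {1, 2, 3, 4}, so the value is 5.
At (row 3, col 1): row 3 already has {1, 2, 4, 5}, so the value is 3.
For row 5, column 3: column 3 already has {1, 3, 4, 5}; that leaves 2.
Cell (5,2): row 5 already has {1, 2, 3, 5} → 4.

m = 4, y = 2, d = 3, a = 5, z = 5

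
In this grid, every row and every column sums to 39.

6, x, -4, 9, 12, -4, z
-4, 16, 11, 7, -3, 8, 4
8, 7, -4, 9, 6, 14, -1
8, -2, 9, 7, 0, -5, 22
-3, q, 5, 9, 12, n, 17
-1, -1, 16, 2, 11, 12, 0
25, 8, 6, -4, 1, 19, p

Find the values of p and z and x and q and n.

p = -16, z = 13, x = 7, q = 4, n = -5

Column 6 has -4 + 8 + 14 − 5 + 12 + 19 = 44; the blank must be 39 − 44 = -5.
Row 7 has 25 + 8 + 6 − 4 + 1 + 19 = 55; the blank must be 39 − 55 = -16.
Column 7 has 4 − 1 + 22 + 17 + 0 − 16 = 26; the blank must be 39 − 26 = 13.
Row 1 has 6 − 4 + 9 + 12 − 4 + 13 = 32; the blank must be 39 − 32 = 7.
Row 5 has -3 + 5 + 9 + 12 − 5 + 17 = 35; the blank must be 39 − 35 = 4.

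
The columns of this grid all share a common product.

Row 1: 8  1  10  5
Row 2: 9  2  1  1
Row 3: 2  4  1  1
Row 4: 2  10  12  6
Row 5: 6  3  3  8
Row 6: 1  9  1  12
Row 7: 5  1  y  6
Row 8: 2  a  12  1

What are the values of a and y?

a = 8, y = 4

Columns 1 and 4 each multiply to 17280, so every column has product 17280.
Column 2: 1×2×4×10×3×9×1 = 2160, so the missing entry is 17280 ÷ 2160 = 8.
Column 3: 10×1×1×12×3×1×12 = 4320, so the missing entry is 17280 ÷ 4320 = 4.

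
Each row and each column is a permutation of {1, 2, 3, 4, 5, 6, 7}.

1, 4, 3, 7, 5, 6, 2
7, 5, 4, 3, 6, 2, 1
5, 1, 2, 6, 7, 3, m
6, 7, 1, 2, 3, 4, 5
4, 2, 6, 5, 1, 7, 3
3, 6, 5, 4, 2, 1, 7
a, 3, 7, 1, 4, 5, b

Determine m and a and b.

m = 4, a = 2, b = 6

At (row 3, col 7): row 3 already has {1, 2, 3, 5, 6, 7}, so the value is 4.
For row 7, column 7: column 7 already has {1, 2, 3, 4, 5, 7}; that leaves 6.
For row 7, column 1: row 7 already has {1, 3, 4, 5, 6, 7}; that leaves 2.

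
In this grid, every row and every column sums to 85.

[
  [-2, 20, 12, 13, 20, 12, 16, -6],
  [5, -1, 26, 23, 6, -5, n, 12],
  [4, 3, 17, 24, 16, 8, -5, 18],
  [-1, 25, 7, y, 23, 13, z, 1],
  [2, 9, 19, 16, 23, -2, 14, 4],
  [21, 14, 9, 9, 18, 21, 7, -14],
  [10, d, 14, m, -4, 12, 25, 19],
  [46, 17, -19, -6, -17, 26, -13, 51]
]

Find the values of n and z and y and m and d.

n = 19, z = 22, y = -5, m = 11, d = -2

Column 2 has 20 − 1 + 3 + 25 + 9 + 14 + 17 = 87; the blank must be 85 − 87 = -2.
Row 2 has 5 − 1 + 26 + 23 + 6 − 5 + 12 = 66; the blank must be 85 − 66 = 19.
Column 7 has 16 + 19 − 5 + 14 + 7 + 25 − 13 = 63; the blank must be 85 − 63 = 22.
Row 4 has -1 + 25 + 7 + 23 + 13 + 22 + 1 = 90; the blank must be 85 − 90 = -5.
Row 7 has 10 − 2 + 14 − 4 + 12 + 25 + 19 = 74; the blank must be 85 − 74 = 11.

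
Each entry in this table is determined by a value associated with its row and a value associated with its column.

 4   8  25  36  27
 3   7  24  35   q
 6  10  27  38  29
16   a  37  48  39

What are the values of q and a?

q = 26, a = 20

The difference between any two rows is the same in every column — this is an addition table with the headers hidden.
Row 2 minus row 1 is 35 − 36 = -1, so its entry in column 5 is 27 + (-1) = 26.
Row 4 minus row 1 is 48 − 36 = 12, so its entry in column 2 is 8 + 12 = 20.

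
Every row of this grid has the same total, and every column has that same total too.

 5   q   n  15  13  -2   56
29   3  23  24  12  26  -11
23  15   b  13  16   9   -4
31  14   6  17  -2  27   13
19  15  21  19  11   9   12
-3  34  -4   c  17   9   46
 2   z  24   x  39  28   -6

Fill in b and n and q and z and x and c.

b = 34, n = 2, q = 17, z = 8, x = 11, c = 7

Rows 2 and 4 both sum to 106, so that's the common total.
The known cells in row 3 total 72, leaving 106 − 72 = 34 for the blank.
The known cells in column 3 total 104, leaving 106 − 104 = 2 for the blank.
The known cells in row 1 total 89, leaving 106 − 89 = 17 for the blank.
The known cells in column 2 total 98, leaving 106 − 98 = 8 for the blank.
The known cells in row 6 total 99, leaving 106 − 99 = 7 for the blank.
The known cells in row 7 total 95, leaving 106 − 95 = 11 for the blank.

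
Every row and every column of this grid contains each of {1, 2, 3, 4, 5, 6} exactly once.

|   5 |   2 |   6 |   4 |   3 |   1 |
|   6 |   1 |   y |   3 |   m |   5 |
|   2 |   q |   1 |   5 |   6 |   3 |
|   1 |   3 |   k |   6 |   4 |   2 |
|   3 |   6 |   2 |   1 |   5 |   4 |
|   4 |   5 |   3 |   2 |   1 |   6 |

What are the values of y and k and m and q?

For row 4, column 3: row 4 already has {1, 2, 3, 4, 6}; that leaves 5.
Cell (2,3): column 3 already has {1, 2, 3, 5, 6} → 4.
Cell (3,2): row 3 already has {1, 2, 3, 5, 6} → 4.
Cell (2,5): row 2 already has {1, 3, 4, 5, 6} → 2.

y = 4, k = 5, m = 2, q = 4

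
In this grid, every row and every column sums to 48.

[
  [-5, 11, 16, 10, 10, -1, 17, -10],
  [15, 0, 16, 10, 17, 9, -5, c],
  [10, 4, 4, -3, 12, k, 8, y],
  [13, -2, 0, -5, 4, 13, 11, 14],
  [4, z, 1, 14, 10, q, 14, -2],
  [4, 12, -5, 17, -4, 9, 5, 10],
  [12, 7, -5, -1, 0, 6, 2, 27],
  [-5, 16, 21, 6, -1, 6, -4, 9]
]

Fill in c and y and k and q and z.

c = -14, y = 14, k = -1, q = 7, z = 0

Row 2: 15 + 0 + 16 + 10 + 17 + 9 − 5 = 62, so its missing entry is 48 − 62 = -14.
Column 8: -10 − 14 + 14 − 2 + 10 + 27 + 9 = 34, so its missing entry is 48 − 34 = 14.
Row 3: 10 + 4 + 4 − 3 + 12 + 8 + 14 = 49, so its missing entry is 48 − 49 = -1.
Column 6: -1 + 9 − 1 + 13 + 9 + 6 + 6 = 41, so its missing entry is 48 − 41 = 7.
Row 5: 4 + 1 + 14 + 10 + 7 + 14 − 2 = 48, so its missing entry is 48 − 48 = 0.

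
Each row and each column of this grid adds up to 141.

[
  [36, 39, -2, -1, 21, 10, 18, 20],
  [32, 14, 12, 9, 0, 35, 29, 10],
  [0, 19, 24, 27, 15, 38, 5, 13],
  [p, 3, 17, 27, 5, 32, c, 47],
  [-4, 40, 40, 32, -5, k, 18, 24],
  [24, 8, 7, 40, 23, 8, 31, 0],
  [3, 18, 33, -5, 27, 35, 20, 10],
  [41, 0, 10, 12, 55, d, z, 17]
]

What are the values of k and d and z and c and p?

k = -4, d = -13, z = 19, c = 1, p = 9

Column 1 has 36 + 32 + 0 − 4 + 24 + 3 + 41 = 132; the blank must be 141 − 132 = 9.
Row 5 has -4 + 40 + 40 + 32 − 5 + 18 + 24 = 145; the blank must be 141 − 145 = -4.
Row 4 has 9 + 3 + 17 + 27 + 5 + 32 + 47 = 140; the blank must be 141 − 140 = 1.
Column 7 has 18 + 29 + 5 + 1 + 18 + 31 + 20 = 122; the blank must be 141 − 122 = 19.
Row 8 has 41 + 0 + 10 + 12 + 55 + 19 + 17 = 154; the blank must be 141 − 154 = -13.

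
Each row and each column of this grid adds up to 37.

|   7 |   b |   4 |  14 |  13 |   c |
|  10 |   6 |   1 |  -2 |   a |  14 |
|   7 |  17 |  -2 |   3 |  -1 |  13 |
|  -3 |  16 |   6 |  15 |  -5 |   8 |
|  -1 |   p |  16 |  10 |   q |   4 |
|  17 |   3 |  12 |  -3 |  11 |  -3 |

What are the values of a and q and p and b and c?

The known cells in row 2 total 29, leaving 37 − 29 = 8 for the blank.
The known cells in column 5 total 26, leaving 37 − 26 = 11 for the blank.
The known cells in column 6 total 36, leaving 37 − 36 = 1 for the blank.
The known cells in row 1 total 39, leaving 37 − 39 = -2 for the blank.
The known cells in row 5 total 40, leaving 37 − 40 = -3 for the blank.

a = 8, q = 11, p = -3, b = -2, c = 1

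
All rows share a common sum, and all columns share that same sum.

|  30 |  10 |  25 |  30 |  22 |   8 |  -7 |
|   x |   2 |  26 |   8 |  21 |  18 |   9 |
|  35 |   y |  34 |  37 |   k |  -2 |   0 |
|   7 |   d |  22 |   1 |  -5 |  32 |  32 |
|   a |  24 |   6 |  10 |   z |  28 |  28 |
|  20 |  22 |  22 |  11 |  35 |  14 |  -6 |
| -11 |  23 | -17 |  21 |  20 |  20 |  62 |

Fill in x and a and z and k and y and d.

x = 34, a = 3, z = 19, k = 6, y = 8, d = 29

Rows 1 and 6 both sum to 118, so that's the common total.
The known cells in row 4 total 89, leaving 118 − 89 = 29 for the blank.
The known cells in column 2 total 110, leaving 118 − 110 = 8 for the blank.
The known cells in row 3 total 112, leaving 118 − 112 = 6 for the blank.
The known cells in column 5 total 99, leaving 118 − 99 = 19 for the blank.
The known cells in row 5 total 115, leaving 118 − 115 = 3 for the blank.
The known cells in row 2 total 84, leaving 118 − 84 = 34 for the blank.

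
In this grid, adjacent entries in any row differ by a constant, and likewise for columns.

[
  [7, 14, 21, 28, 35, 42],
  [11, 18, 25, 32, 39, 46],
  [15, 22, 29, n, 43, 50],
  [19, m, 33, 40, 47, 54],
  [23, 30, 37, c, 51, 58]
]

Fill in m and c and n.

Along each row the entries change by 7 per step; down each column they change by 4.
Row 4: from 19 at column 1, stepping by 7 to column 2 gives 26.
Row 5: from 23 at column 1, stepping by 7 to column 4 gives 44.
Row 3: from 15 at column 1, stepping by 7 to column 4 gives 36.

m = 26, c = 44, n = 36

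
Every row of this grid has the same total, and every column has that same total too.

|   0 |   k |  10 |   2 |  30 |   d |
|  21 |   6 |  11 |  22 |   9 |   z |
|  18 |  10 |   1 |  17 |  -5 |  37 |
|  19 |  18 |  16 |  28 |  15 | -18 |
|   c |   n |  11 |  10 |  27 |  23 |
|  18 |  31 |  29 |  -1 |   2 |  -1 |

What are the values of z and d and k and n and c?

z = 9, d = 28, k = 8, n = 5, c = 2

Rows 3 and 4 both sum to 78, so that's the common total.
Column 1: 0 + 21 + 18 + 19 + 18 = 76, so its missing entry is 78 − 76 = 2.
Row 2: 21 + 6 + 11 + 22 + 9 = 69, so its missing entry is 78 − 69 = 9.
Column 6: 9 + 37 − 18 + 23 − 1 = 50, so its missing entry is 78 − 50 = 28.
Row 1: 0 + 10 + 2 + 30 + 28 = 70, so its missing entry is 78 − 70 = 8.
Row 5: 2 + 11 + 10 + 27 + 23 = 73, so its missing entry is 78 − 73 = 5.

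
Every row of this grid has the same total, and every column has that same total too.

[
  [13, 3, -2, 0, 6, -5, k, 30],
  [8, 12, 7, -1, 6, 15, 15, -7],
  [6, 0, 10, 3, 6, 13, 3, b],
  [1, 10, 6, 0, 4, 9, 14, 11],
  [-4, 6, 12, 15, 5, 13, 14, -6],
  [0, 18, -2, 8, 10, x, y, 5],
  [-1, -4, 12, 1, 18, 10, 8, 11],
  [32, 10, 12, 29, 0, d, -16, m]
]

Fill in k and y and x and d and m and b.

Rows 2 and 4 both sum to 55, so that's the common total.
Row 3 has 6 + 0 + 10 + 3 + 6 + 13 + 3 = 41; the blank must be 55 − 41 = 14.
Column 8 has 30 − 7 + 14 + 11 − 6 + 5 + 11 = 58; the blank must be 55 − 58 = -3.
Row 1 has 13 + 3 − 2 + 0 + 6 − 5 + 30 = 45; the blank must be 55 − 45 = 10.
Column 7 has 10 + 15 + 3 + 14 + 14 + 8 − 16 = 48; the blank must be 55 − 48 = 7.
Row 6 has 0 + 18 − 2 + 8 + 10 + 7 + 5 = 46; the blank must be 55 − 46 = 9.
Row 8 has 32 + 10 + 12 + 29 + 0 − 16 − 3 = 64; the blank must be 55 − 64 = -9.

k = 10, y = 7, x = 9, d = -9, m = -3, b = 14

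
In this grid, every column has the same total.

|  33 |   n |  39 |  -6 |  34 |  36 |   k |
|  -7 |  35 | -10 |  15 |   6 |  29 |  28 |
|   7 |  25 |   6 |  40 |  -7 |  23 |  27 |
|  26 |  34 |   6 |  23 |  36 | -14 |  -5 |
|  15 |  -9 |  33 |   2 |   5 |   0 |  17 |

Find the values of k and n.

k = 7, n = -11

Column 3 sums to 74 and so does column 6; that's the common total.
In column 7 the known cells total 67, leaving 74 − 67 = 7.
In column 2 the known cells total 85, leaving 74 − 85 = -11.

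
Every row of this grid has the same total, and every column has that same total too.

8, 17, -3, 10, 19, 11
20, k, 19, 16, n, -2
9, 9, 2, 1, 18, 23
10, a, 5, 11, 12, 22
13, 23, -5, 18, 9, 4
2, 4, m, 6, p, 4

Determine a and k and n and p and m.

a = 2, k = 7, n = 2, p = 2, m = 44

Rows 1 and 3 both sum to 62, so that's the common total.
The known cells in row 4 total 60, leaving 62 − 60 = 2 for the blank.
The known cells in column 2 total 55, leaving 62 − 55 = 7 for the blank.
The known cells in row 2 total 60, leaving 62 − 60 = 2 for the blank.
The known cells in column 5 total 60, leaving 62 − 60 = 2 for the blank.
The known cells in row 6 total 18, leaving 62 − 18 = 44 for the blank.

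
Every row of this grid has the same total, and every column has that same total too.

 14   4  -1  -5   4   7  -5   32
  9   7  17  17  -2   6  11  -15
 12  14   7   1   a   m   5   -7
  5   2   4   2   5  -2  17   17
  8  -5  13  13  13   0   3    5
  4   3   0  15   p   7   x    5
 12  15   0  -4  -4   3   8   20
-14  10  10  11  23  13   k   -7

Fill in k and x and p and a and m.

k = 4, x = 7, p = 9, a = 2, m = 16

Rows 1 and 2 both sum to 50, so that's the common total.
The known cells in row 8 total 46, leaving 50 − 46 = 4 for the blank.
The known cells in column 7 total 43, leaving 50 − 43 = 7 for the blank.
The known cells in row 6 total 41, leaving 50 − 41 = 9 for the blank.
The known cells in column 5 total 48, leaving 50 − 48 = 2 for the blank.
The known cells in row 3 total 34, leaving 50 − 34 = 16 for the blank.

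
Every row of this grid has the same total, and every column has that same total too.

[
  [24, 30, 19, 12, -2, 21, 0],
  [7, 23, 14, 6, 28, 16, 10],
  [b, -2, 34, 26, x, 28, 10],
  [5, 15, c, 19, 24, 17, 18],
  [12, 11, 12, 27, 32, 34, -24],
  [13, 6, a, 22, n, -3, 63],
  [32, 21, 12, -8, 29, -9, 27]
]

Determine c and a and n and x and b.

c = 6, a = 7, n = -4, x = -3, b = 11

Rows 1 and 2 both sum to 104, so that's the common total.
Column 1 has 24 + 7 + 5 + 12 + 13 + 32 = 93; the blank must be 104 − 93 = 11.
Row 3 has 11 − 2 + 34 + 26 + 28 + 10 = 107; the blank must be 104 − 107 = -3.
Column 5 has -2 + 28 − 3 + 24 + 32 + 29 = 108; the blank must be 104 − 108 = -4.
Row 4 has 5 + 15 + 19 + 24 + 17 + 18 = 98; the blank must be 104 − 98 = 6.
Row 6 has 13 + 6 + 22 − 4 − 3 + 63 = 97; the blank must be 104 − 97 = 7.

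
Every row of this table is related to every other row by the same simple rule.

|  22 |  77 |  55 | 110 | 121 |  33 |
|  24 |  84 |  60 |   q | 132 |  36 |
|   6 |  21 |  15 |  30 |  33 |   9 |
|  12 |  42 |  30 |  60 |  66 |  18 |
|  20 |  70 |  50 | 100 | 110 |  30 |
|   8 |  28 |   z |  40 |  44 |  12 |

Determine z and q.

z = 20, q = 120

Each row is a constant multiple of every other row — this is a multiplication table with the headers hidden.
Row 6 is 28/77 = 4/11 times row 1, so its entry in column 3 is 55 × 4/11 = 20.
Row 2 is 84/77 = 12/11 times row 1, so its entry in column 4 is 110 × 12/11 = 120.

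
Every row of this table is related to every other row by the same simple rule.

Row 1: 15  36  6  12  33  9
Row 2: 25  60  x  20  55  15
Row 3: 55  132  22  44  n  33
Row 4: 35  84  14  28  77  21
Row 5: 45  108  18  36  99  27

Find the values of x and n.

x = 10, n = 121

Each row is a constant multiple of every other row — this is a multiplication table with the headers hidden.
Row 2 is 20/12 = 5/3 times row 1, so its entry in column 3 is 6 × 5/3 = 10.
Row 3 is 44/12 = 11/3 times row 1, so its entry in column 5 is 33 × 11/3 = 121.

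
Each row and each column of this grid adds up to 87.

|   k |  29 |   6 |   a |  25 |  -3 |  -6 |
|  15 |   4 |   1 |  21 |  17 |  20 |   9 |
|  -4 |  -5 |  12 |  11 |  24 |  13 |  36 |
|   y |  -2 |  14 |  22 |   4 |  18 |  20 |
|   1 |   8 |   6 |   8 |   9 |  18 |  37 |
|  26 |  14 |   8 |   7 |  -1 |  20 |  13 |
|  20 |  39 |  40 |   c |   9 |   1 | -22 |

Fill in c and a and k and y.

c = 0, a = 18, k = 18, y = 11

Row 7: 20 + 39 + 40 + 9 + 1 − 22 = 87, so its missing entry is 87 − 87 = 0.
Row 4: -2 + 14 + 22 + 4 + 18 + 20 = 76, so its missing entry is 87 − 76 = 11.
Column 1: 15 − 4 + 11 + 1 + 26 + 20 = 69, so its missing entry is 87 − 69 = 18.
Row 1: 18 + 29 + 6 + 25 − 3 − 6 = 69, so its missing entry is 87 − 69 = 18.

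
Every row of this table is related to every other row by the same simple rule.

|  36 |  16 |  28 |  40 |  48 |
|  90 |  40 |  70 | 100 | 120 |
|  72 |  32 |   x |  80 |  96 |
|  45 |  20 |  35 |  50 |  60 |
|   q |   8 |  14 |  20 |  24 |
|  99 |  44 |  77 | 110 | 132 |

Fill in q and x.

q = 18, x = 56

Each row is a constant multiple of every other row — this is a multiplication table with the headers hidden.
Row 5 is 8/16 = 1/2 times row 1, so its entry in column 1 is 36 × 1/2 = 18.
Row 3 is 32/16 = 2/1 times row 1, so its entry in column 3 is 28 × 2/1 = 56.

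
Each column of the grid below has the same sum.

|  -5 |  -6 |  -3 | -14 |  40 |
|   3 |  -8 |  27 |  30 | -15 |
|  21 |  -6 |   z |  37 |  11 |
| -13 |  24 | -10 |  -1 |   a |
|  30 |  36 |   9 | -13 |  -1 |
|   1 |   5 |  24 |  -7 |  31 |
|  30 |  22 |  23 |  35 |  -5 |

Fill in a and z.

a = 6, z = -3

Column 2 sums to 67 and so does column 4; that's the common total.
In column 5 the known cells total 61, leaving 67 − 61 = 6.
In column 3 the known cells total 70, leaving 67 − 70 = -3.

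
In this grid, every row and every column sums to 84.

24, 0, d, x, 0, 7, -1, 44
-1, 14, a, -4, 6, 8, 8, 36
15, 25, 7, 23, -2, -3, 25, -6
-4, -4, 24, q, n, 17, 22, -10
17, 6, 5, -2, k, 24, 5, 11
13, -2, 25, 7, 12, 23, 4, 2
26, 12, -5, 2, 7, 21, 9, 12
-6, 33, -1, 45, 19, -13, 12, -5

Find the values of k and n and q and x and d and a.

Row 5: 17 + 6 + 5 − 2 + 24 + 5 + 11 = 66, so its missing entry is 84 − 66 = 18.
Row 2: -1 + 14 − 4 + 6 + 8 + 8 + 36 = 67, so its missing entry is 84 − 67 = 17.
Column 5: 0 + 6 − 2 + 18 + 12 + 7 + 19 = 60, so its missing entry is 84 − 60 = 24.
Column 3: 17 + 7 + 24 + 5 + 25 − 5 − 1 = 72, so its missing entry is 84 − 72 = 12.
Row 1: 24 + 0 + 12 + 0 + 7 − 1 + 44 = 86, so its missing entry is 84 − 86 = -2.
Row 4: -4 − 4 + 24 + 24 + 17 + 22 − 10 = 69, so its missing entry is 84 − 69 = 15.

k = 18, n = 24, q = 15, x = -2, d = 12, a = 17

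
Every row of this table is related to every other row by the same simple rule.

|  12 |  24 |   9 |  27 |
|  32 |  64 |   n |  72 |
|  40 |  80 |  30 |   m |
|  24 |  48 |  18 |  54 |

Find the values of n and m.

Each row is a constant multiple of every other row — this is a multiplication table with the headers hidden.
Row 2 is 64/24 = 8/3 times row 1, so its entry in column 3 is 9 × 8/3 = 24.
Row 3 is 80/24 = 10/3 times row 1, so its entry in column 4 is 27 × 10/3 = 90.

n = 24, m = 90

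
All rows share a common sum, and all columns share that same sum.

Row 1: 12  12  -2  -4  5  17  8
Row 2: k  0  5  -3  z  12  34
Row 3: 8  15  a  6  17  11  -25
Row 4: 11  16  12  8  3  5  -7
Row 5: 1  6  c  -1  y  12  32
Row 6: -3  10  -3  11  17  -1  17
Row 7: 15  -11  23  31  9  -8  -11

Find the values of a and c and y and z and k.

Rows 1 and 4 both sum to 48, so that's the common total.
Row 3 has 8 + 15 + 6 + 17 + 11 − 25 = 32; the blank must be 48 − 32 = 16.
Column 3 has -2 + 5 + 16 + 12 − 3 + 23 = 51; the blank must be 48 − 51 = -3.
Row 5 has 1 + 6 − 3 − 1 + 12 + 32 = 47; the blank must be 48 − 47 = 1.
Column 5 has 5 + 17 + 3 + 1 + 17 + 9 = 52; the blank must be 48 − 52 = -4.
Row 2 has 0 + 5 − 3 − 4 + 12 + 34 = 44; the blank must be 48 − 44 = 4.

a = 16, c = -3, y = 1, z = -4, k = 4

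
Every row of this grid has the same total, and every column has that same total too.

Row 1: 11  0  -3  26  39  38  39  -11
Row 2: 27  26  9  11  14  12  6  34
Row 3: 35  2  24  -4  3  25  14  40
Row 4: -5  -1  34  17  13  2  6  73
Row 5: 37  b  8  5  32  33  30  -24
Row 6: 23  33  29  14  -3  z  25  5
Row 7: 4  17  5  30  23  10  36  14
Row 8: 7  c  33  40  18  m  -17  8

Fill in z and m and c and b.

Rows 1 and 2 both sum to 139, so that's the common total.
The known cells in row 6 total 126, leaving 139 − 126 = 13 for the blank.
The known cells in column 6 total 133, leaving 139 − 133 = 6 for the blank.
The known cells in row 8 total 95, leaving 139 − 95 = 44 for the blank.
The known cells in row 5 total 121, leaving 139 − 121 = 18 for the blank.

z = 13, m = 6, c = 44, b = 18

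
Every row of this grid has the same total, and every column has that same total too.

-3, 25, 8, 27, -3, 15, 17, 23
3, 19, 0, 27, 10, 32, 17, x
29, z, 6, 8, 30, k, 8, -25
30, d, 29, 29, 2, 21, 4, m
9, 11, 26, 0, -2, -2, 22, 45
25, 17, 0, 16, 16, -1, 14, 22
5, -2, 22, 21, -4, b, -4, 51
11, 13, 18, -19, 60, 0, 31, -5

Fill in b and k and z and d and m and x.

b = 20, k = 24, z = 29, d = -3, m = -3, x = 1

Rows 1 and 5 both sum to 109, so that's the common total.
Row 7 has 5 − 2 + 22 + 21 − 4 − 4 + 51 = 89; the blank must be 109 − 89 = 20.
Row 2 has 3 + 19 + 0 + 27 + 10 + 32 + 17 = 108; the blank must be 109 − 108 = 1.
Column 8 has 23 + 1 − 25 + 45 + 22 + 51 − 5 = 112; the blank must be 109 − 112 = -3.
Row 4 has 30 + 29 + 29 + 2 + 21 + 4 − 3 = 112; the blank must be 109 − 112 = -3.
Column 2 has 25 + 19 − 3 + 11 + 17 − 2 + 13 = 80; the blank must be 109 − 80 = 29.
Row 3 has 29 + 29 + 6 + 8 + 30 + 8 − 25 = 85; the blank must be 109 − 85 = 24.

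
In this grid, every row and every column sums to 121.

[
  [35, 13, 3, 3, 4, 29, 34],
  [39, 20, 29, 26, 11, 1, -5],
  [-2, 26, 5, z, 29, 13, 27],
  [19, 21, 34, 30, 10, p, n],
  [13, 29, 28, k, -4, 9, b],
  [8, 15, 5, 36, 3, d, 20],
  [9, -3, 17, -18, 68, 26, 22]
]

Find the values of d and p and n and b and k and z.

d = 34, p = 9, n = -2, b = 25, k = 21, z = 23

The known cells in row 6 total 87, leaving 121 − 87 = 34 for the blank.
The known cells in row 3 total 98, leaving 121 − 98 = 23 for the blank.
The known cells in column 4 total 100, leaving 121 − 100 = 21 for the blank.
The known cells in row 5 total 96, leaving 121 − 96 = 25 for the blank.
The known cells in column 7 total 123, leaving 121 − 123 = -2 for the blank.
The known cells in row 4 total 112, leaving 121 − 112 = 9 for the blank.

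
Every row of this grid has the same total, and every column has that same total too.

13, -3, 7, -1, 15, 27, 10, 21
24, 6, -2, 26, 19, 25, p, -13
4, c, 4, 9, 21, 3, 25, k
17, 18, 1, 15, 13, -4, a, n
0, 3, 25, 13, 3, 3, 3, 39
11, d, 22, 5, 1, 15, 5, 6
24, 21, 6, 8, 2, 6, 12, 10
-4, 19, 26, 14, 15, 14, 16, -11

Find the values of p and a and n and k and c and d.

Rows 1 and 5 both sum to 89, so that's the common total.
Row 6: 11 + 22 + 5 + 1 + 15 + 5 + 6 = 65, so its missing entry is 89 − 65 = 24.
Column 2: -3 + 6 + 18 + 3 + 24 + 21 + 19 = 88, so its missing entry is 89 − 88 = 1.
Row 3: 4 + 1 + 4 + 9 + 21 + 3 + 25 = 67, so its missing entry is 89 − 67 = 22.
Column 8: 21 − 13 + 22 + 39 + 6 + 10 − 11 = 74, so its missing entry is 89 − 74 = 15.
Row 4: 17 + 18 + 1 + 15 + 13 − 4 + 15 = 75, so its missing entry is 89 − 75 = 14.
Row 2: 24 + 6 − 2 + 26 + 19 + 25 − 13 = 85, so its missing entry is 89 − 85 = 4.

p = 4, a = 14, n = 15, k = 22, c = 1, d = 24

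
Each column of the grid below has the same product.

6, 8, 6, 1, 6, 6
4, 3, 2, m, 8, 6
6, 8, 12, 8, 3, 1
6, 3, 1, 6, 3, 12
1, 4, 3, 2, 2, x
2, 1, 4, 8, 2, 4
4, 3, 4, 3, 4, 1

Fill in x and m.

x = 4, m = 3

Columns 1 and 3 each multiply to 6912, so every column has product 6912.
Column 6: 6×6×1×12×4×1 = 1728, so the missing entry is 6912 ÷ 1728 = 4.
Column 4: 1×8×6×2×8×3 = 2304, so the missing entry is 6912 ÷ 2304 = 3.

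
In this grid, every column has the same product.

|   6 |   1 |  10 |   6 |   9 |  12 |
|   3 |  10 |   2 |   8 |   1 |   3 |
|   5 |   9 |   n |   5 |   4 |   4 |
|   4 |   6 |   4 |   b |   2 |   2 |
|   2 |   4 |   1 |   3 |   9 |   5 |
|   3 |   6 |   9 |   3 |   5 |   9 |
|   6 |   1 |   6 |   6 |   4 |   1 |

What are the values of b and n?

b = 1, n = 3

Columns 2 and 5 each multiply to 12960, so every column has product 12960.
Column 4: 6×8×5×3×3×6 = 12960, so the missing entry is 12960 ÷ 12960 = 1.
Column 3: 10×2×4×1×9×6 = 4320, so the missing entry is 12960 ÷ 4320 = 3.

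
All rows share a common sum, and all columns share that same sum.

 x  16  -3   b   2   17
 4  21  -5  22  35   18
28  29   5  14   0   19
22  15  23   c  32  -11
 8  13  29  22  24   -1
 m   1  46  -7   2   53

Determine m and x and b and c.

Rows 2 and 3 both sum to 95, so that's the common total.
Row 6: 1 + 46 − 7 + 2 + 53 = 95, so its missing entry is 95 − 95 = 0.
Row 4: 22 + 15 + 23 + 32 − 11 = 81, so its missing entry is 95 − 81 = 14.
Column 4: 22 + 14 + 14 + 22 − 7 = 65, so its missing entry is 95 − 65 = 30.
Row 1: 16 − 3 + 30 + 2 + 17 = 62, so its missing entry is 95 − 62 = 33.

m = 0, x = 33, b = 30, c = 14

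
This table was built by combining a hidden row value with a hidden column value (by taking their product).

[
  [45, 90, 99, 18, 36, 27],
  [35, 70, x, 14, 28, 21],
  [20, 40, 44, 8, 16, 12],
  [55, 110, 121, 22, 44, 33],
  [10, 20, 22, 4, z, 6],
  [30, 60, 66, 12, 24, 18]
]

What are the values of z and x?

z = 8, x = 77

Each row is a constant multiple of every other row — this is a multiplication table with the headers hidden.
Row 5 is 4/18 = 2/9 times row 1, so its entry in column 5 is 36 × 2/9 = 8.
Row 2 is 14/18 = 7/9 times row 1, so its entry in column 3 is 99 × 7/9 = 77.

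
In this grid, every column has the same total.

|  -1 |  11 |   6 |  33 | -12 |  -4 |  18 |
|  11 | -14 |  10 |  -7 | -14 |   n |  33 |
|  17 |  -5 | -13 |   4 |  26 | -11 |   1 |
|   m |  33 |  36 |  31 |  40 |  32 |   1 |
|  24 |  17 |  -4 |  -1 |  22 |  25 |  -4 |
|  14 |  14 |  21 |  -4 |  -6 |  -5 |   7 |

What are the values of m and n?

The complete columns each total 56.
Column 1 is missing 56 − 65 = -9 (since -1 + 11 + 17 + 24 + 14 = 65).
Column 6 is missing 56 − 37 = 19 (since -4 − 11 + 32 + 25 − 5 = 37).

m = -9, n = 19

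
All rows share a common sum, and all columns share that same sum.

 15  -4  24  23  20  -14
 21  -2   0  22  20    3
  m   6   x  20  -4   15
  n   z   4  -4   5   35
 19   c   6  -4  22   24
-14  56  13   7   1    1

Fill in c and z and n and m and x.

Rows 1 and 2 both sum to 64, so that's the common total.
Column 3: 24 + 0 + 4 + 6 + 13 = 47, so its missing entry is 64 − 47 = 17.
Row 3: 6 + 17 + 20 − 4 + 15 = 54, so its missing entry is 64 − 54 = 10.
Column 1: 15 + 21 + 10 + 19 − 14 = 51, so its missing entry is 64 − 51 = 13.
Row 4: 13 + 4 − 4 + 5 + 35 = 53, so its missing entry is 64 − 53 = 11.
Row 5: 19 + 6 − 4 + 22 + 24 = 67, so its missing entry is 64 − 67 = -3.

c = -3, z = 11, n = 13, m = 10, x = 17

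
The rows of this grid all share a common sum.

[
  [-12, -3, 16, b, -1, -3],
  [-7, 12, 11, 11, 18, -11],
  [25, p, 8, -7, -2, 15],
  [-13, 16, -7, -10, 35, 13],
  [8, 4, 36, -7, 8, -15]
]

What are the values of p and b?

Rows 2 and 4 both add up to 34, so every row sums to 34.
Row 3: 25 + 8 − 7 − 2 + 15 = 39, so the missing entry is 34 − 39 = -5.
Row 1: -12 − 3 + 16 − 1 − 3 = -3, so the missing entry is 34 − (-3) = 37.

p = -5, b = 37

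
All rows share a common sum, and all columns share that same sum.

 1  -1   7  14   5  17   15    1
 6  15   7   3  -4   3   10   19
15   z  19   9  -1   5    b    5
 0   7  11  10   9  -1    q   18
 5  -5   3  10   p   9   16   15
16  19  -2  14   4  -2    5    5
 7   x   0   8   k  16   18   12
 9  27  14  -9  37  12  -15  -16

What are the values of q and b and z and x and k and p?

q = 5, b = 5, z = 2, x = -5, k = 3, p = 6

Rows 1 and 2 both sum to 59, so that's the common total.
The known cells in row 5 total 53, leaving 59 − 53 = 6 for the blank.
The known cells in column 5 total 56, leaving 59 − 56 = 3 for the blank.
The known cells in row 7 total 64, leaving 59 − 64 = -5 for the blank.
The known cells in column 2 total 57, leaving 59 − 57 = 2 for the blank.
The known cells in row 3 total 54, leaving 59 − 54 = 5 for the blank.
The known cells in row 4 total 54, leaving 59 − 54 = 5 for the blank.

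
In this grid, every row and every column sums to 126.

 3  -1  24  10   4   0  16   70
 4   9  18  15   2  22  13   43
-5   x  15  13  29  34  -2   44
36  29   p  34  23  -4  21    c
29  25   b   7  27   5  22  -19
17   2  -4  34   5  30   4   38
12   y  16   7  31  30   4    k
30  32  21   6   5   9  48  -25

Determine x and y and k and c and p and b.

The known cells in row 3 total 128, leaving 126 − 128 = -2 for the blank.
The known cells in column 2 total 94, leaving 126 − 94 = 32 for the blank.
The known cells in row 5 total 96, leaving 126 − 96 = 30 for the blank.
The known cells in row 7 total 132, leaving 126 − 132 = -6 for the blank.
The known cells in column 8 total 145, leaving 126 − 145 = -19 for the blank.
The known cells in row 4 total 120, leaving 126 − 120 = 6 for the blank.

x = -2, y = 32, k = -6, c = -19, p = 6, b = 30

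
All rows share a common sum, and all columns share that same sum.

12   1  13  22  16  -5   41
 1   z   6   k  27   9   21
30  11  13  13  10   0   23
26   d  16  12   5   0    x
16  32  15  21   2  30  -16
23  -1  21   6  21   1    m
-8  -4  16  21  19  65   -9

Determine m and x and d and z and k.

m = 29, x = 11, d = 30, z = 31, k = 5

Rows 1 and 3 both sum to 100, so that's the common total.
The known cells in row 6 total 71, leaving 100 − 71 = 29 for the blank.
The known cells in column 7 total 89, leaving 100 − 89 = 11 for the blank.
The known cells in row 4 total 70, leaving 100 − 70 = 30 for the blank.
The known cells in column 2 total 69, leaving 100 − 69 = 31 for the blank.
The known cells in row 2 total 95, leaving 100 − 95 = 5 for the blank.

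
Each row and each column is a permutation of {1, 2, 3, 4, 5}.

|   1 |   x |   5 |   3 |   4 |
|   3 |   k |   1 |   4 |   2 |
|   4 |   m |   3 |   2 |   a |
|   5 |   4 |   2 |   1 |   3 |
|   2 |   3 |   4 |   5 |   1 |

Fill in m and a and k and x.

At (row 1, col 2): row 1 already has {1, 3, 4, 5}, so the value is 2.
At (row 3, col 5): column 5 already has {1, 2, 3, 4}, so the value is 5.
For row 3, column 2: row 3 already has {2, 3, 4, 5}; that leaves 1.
For row 2, column 2: row 2 already has {1, 2, 3, 4}; that leaves 5.

m = 1, a = 5, k = 5, x = 2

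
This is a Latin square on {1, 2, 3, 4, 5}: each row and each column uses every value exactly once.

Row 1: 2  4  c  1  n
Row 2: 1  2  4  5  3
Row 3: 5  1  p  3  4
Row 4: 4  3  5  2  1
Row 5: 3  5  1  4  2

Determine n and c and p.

At (row 1, col 5): column 5 already has {1, 2, 3, 4}, so the value is 5.
For row 1, column 3: row 1 already has {1, 2, 4, 5}; that leaves 3.
For row 3, column 3: row 3 already has {1, 3, 4, 5}; that leaves 2.

n = 5, c = 3, p = 2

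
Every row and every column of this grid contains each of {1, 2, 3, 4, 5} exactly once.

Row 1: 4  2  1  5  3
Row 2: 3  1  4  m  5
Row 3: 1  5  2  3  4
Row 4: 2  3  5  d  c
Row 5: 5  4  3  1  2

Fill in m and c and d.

m = 2, c = 1, d = 4

For row 2, column 4: row 2 already has {1, 3, 4, 5}; that leaves 2.
Cell (4,4): column 4 already has {1, 2, 3, 5} → 4.
At (row 4, col 5): row 4 already has {2, 3, 4, 5}, so the value is 1.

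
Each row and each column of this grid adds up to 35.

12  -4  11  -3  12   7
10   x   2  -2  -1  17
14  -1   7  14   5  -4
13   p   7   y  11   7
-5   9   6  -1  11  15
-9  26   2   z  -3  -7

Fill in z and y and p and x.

z = 26, y = 1, p = -4, x = 9

Row 6: -9 + 26 + 2 − 3 − 7 = 9, so its missing entry is 35 − 9 = 26.
Row 2: 10 + 2 − 2 − 1 + 17 = 26, so its missing entry is 35 − 26 = 9.
Column 4: -3 − 2 + 14 − 1 + 26 = 34, so its missing entry is 35 − 34 = 1.
Row 4: 13 + 7 + 1 + 11 + 7 = 39, so its missing entry is 35 − 39 = -4.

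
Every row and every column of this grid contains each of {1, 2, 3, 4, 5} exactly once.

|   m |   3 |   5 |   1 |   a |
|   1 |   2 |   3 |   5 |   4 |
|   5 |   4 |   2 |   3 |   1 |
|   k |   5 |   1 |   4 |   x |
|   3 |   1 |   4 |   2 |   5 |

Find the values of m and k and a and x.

m = 4, k = 2, a = 2, x = 3

Cell (1,5): row 1 is missing {2, 4} and column 5 is missing {2, 3} → 2.
For row 1, column 1: row 1 already has {1, 2, 3, 5}; that leaves 4.
For row 4, column 5: column 5 already has {1, 2, 4, 5}; that leaves 3.
For row 4, column 1: row 4 already has {1, 3, 4, 5}; that leaves 2.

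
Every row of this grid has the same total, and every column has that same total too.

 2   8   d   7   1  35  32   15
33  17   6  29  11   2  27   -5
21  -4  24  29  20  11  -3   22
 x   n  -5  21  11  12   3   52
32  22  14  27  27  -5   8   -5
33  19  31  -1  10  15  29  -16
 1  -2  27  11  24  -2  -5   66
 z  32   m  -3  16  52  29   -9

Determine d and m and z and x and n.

Rows 2 and 3 both sum to 120, so that's the common total.
The known cells in column 2 total 92, leaving 120 − 92 = 28 for the blank.
The known cells in row 4 total 122, leaving 120 − 122 = -2 for the blank.
The known cells in column 1 total 120, leaving 120 − 120 = 0 for the blank.
The known cells in row 1 total 100, leaving 120 − 100 = 20 for the blank.
The known cells in row 8 total 117, leaving 120 − 117 = 3 for the blank.

d = 20, m = 3, z = 0, x = -2, n = 28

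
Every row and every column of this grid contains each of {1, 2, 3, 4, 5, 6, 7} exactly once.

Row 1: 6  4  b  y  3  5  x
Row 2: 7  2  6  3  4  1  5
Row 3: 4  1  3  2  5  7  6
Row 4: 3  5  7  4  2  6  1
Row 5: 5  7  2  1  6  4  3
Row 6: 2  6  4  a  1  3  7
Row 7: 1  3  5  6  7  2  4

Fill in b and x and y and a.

Cell (6,4): row 6 already has {1, 2, 3, 4, 6, 7} → 5.
For row 1, column 3: column 3 already has {2, 3, 4, 5, 6, 7}; that leaves 1.
For row 1, column 4: column 4 already has {1, 2, 3, 4, 5, 6}; that leaves 7.
At (row 1, col 7): row 1 already has {1, 3, 4, 5, 6, 7}, so the value is 2.

b = 1, x = 2, y = 7, a = 5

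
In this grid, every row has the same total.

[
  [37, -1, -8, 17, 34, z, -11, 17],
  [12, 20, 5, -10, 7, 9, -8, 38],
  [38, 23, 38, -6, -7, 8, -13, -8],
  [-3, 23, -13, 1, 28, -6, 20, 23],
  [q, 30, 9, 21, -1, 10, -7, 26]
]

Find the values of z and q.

z = -12, q = -15

Rows 2 and 3 both add up to 73, so every row sums to 73.
Row 1: 37 − 1 − 8 + 17 + 34 − 11 + 17 = 85, so the missing entry is 73 − 85 = -12.
Row 5: 30 + 9 + 21 − 1 + 10 − 7 + 26 = 88, so the missing entry is 73 − 88 = -15.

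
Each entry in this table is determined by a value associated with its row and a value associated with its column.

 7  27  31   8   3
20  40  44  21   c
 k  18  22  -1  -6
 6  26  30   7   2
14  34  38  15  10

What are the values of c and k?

The difference between any two rows is the same in every column — this is an addition table with the headers hidden.
Row 2 minus row 1 is 40 − 27 = 13, so its entry in column 5 is 3 + 13 = 16.
Row 3 minus row 1 is 18 − 27 = -9, so its entry in column 1 is 7 + (-9) = -2.

c = 16, k = -2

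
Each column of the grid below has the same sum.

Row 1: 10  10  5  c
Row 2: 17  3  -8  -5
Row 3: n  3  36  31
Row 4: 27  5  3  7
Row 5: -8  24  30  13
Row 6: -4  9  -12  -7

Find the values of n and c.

n = 12, c = 15

Column 2 sums to 54 and so does column 3; that's the common total.
In column 1 the known cells total 42, leaving 54 − 42 = 12.
In column 4 the known cells total 39, leaving 54 − 39 = 15.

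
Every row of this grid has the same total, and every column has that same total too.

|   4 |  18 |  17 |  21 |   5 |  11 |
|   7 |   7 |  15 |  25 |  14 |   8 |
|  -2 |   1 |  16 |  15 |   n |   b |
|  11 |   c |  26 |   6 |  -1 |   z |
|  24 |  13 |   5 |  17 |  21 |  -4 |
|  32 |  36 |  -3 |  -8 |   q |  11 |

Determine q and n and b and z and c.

q = 8, n = 29, b = 17, z = 33, c = 1

Rows 1 and 2 both sum to 76, so that's the common total.
Column 2: 18 + 7 + 1 + 13 + 36 = 75, so its missing entry is 76 − 75 = 1.
Row 6: 32 + 36 − 3 − 8 + 11 = 68, so its missing entry is 76 − 68 = 8.
Column 5: 5 + 14 − 1 + 21 + 8 = 47, so its missing entry is 76 − 47 = 29.
Row 3: -2 + 1 + 16 + 15 + 29 = 59, so its missing entry is 76 − 59 = 17.
Row 4: 11 + 1 + 26 + 6 − 1 = 43, so its missing entry is 76 − 43 = 33.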